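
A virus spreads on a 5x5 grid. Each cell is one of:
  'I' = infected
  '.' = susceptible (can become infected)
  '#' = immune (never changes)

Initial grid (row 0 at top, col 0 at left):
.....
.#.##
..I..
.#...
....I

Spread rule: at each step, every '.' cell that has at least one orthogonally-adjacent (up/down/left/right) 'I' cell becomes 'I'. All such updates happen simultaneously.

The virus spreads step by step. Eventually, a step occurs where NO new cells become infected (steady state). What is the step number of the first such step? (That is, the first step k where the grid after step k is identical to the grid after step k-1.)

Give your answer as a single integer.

Answer: 5

Derivation:
Step 0 (initial): 2 infected
Step 1: +6 new -> 8 infected
Step 2: +5 new -> 13 infected
Step 3: +5 new -> 18 infected
Step 4: +3 new -> 21 infected
Step 5: +0 new -> 21 infected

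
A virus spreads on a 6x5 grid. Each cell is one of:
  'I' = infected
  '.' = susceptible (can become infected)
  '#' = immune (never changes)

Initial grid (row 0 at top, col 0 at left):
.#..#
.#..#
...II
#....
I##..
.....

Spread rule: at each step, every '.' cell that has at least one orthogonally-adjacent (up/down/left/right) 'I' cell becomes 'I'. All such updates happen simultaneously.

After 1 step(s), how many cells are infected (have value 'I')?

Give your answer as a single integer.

Step 0 (initial): 3 infected
Step 1: +5 new -> 8 infected

Answer: 8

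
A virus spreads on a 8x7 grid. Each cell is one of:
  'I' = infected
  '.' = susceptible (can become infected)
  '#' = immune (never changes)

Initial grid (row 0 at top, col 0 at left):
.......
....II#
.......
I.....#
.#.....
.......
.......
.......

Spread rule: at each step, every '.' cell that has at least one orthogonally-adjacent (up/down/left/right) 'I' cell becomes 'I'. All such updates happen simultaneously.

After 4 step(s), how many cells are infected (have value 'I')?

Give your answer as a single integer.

Answer: 40

Derivation:
Step 0 (initial): 3 infected
Step 1: +8 new -> 11 infected
Step 2: +11 new -> 22 infected
Step 3: +10 new -> 32 infected
Step 4: +8 new -> 40 infected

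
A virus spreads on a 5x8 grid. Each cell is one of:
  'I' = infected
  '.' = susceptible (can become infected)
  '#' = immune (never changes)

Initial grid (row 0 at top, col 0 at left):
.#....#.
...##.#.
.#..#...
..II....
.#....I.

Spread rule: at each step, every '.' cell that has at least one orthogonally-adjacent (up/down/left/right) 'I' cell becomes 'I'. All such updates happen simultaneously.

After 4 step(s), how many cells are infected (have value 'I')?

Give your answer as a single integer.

Step 0 (initial): 3 infected
Step 1: +9 new -> 12 infected
Step 2: +6 new -> 18 infected
Step 3: +6 new -> 24 infected
Step 4: +4 new -> 28 infected

Answer: 28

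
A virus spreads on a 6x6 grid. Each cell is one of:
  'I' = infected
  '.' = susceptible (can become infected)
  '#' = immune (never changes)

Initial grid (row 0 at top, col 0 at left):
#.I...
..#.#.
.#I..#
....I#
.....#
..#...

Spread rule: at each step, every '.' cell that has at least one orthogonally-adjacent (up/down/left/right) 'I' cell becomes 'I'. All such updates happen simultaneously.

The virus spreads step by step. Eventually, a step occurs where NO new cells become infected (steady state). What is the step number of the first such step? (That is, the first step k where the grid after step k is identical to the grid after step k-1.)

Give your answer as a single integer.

Answer: 6

Derivation:
Step 0 (initial): 3 infected
Step 1: +7 new -> 10 infected
Step 2: +7 new -> 17 infected
Step 3: +6 new -> 23 infected
Step 4: +4 new -> 27 infected
Step 5: +1 new -> 28 infected
Step 6: +0 new -> 28 infected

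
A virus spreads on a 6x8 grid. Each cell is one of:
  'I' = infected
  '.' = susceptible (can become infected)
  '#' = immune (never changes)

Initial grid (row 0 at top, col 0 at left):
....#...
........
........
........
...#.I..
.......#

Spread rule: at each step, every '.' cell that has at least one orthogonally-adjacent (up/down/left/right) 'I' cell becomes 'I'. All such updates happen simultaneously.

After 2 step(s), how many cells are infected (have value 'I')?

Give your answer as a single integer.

Step 0 (initial): 1 infected
Step 1: +4 new -> 5 infected
Step 2: +6 new -> 11 infected

Answer: 11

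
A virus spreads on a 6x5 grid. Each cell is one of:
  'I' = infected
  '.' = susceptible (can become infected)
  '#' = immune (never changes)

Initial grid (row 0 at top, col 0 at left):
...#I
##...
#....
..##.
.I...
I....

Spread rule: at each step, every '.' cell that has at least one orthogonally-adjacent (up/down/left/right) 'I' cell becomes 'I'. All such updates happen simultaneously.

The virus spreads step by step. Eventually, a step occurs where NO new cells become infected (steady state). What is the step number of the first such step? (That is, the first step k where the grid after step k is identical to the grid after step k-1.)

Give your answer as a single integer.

Step 0 (initial): 3 infected
Step 1: +5 new -> 8 infected
Step 2: +6 new -> 14 infected
Step 3: +6 new -> 20 infected
Step 4: +2 new -> 22 infected
Step 5: +1 new -> 23 infected
Step 6: +1 new -> 24 infected
Step 7: +0 new -> 24 infected

Answer: 7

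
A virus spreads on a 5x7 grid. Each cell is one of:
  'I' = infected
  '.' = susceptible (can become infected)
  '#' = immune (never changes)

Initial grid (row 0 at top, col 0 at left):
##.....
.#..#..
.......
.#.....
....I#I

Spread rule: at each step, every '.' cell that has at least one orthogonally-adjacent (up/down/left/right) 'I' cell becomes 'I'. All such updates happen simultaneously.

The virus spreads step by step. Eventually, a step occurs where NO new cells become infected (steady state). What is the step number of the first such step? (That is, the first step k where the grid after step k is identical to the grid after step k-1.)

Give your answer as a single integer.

Step 0 (initial): 2 infected
Step 1: +3 new -> 5 infected
Step 2: +5 new -> 10 infected
Step 3: +5 new -> 15 infected
Step 4: +5 new -> 20 infected
Step 5: +5 new -> 25 infected
Step 6: +3 new -> 28 infected
Step 7: +1 new -> 29 infected
Step 8: +0 new -> 29 infected

Answer: 8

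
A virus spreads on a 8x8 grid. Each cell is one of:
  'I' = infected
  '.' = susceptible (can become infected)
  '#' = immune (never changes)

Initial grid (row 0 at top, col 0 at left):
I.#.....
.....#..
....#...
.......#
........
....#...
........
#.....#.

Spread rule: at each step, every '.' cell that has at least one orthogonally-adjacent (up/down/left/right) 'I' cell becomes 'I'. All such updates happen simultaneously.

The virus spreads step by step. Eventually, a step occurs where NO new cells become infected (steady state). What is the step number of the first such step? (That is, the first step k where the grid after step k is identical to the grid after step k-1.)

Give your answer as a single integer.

Answer: 15

Derivation:
Step 0 (initial): 1 infected
Step 1: +2 new -> 3 infected
Step 2: +2 new -> 5 infected
Step 3: +3 new -> 8 infected
Step 4: +4 new -> 12 infected
Step 5: +6 new -> 18 infected
Step 6: +5 new -> 23 infected
Step 7: +5 new -> 28 infected
Step 8: +6 new -> 34 infected
Step 9: +7 new -> 41 infected
Step 10: +6 new -> 47 infected
Step 11: +5 new -> 52 infected
Step 12: +3 new -> 55 infected
Step 13: +1 new -> 56 infected
Step 14: +1 new -> 57 infected
Step 15: +0 new -> 57 infected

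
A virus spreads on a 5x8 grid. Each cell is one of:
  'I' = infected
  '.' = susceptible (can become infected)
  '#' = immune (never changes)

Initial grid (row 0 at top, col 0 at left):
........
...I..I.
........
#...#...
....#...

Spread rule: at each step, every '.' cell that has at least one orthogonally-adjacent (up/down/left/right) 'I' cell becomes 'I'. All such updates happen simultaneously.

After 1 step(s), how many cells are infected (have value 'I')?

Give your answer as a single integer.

Answer: 10

Derivation:
Step 0 (initial): 2 infected
Step 1: +8 new -> 10 infected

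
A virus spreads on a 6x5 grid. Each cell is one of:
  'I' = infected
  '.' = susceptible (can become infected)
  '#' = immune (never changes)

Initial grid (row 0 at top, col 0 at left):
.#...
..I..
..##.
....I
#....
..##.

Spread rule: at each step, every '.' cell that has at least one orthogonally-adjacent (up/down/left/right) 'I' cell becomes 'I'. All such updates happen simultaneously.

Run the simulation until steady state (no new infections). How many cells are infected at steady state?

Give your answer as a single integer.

Step 0 (initial): 2 infected
Step 1: +6 new -> 8 infected
Step 2: +7 new -> 15 infected
Step 3: +5 new -> 20 infected
Step 4: +2 new -> 22 infected
Step 5: +1 new -> 23 infected
Step 6: +1 new -> 24 infected
Step 7: +0 new -> 24 infected

Answer: 24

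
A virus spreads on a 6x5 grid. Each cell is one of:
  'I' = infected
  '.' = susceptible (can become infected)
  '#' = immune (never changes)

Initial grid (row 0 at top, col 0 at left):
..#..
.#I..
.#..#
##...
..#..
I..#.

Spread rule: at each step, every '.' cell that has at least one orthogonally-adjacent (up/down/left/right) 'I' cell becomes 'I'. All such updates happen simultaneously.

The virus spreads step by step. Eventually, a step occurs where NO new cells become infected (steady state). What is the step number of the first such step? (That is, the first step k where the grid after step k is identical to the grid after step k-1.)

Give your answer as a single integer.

Step 0 (initial): 2 infected
Step 1: +4 new -> 6 infected
Step 2: +6 new -> 12 infected
Step 3: +2 new -> 14 infected
Step 4: +2 new -> 16 infected
Step 5: +1 new -> 17 infected
Step 6: +1 new -> 18 infected
Step 7: +0 new -> 18 infected

Answer: 7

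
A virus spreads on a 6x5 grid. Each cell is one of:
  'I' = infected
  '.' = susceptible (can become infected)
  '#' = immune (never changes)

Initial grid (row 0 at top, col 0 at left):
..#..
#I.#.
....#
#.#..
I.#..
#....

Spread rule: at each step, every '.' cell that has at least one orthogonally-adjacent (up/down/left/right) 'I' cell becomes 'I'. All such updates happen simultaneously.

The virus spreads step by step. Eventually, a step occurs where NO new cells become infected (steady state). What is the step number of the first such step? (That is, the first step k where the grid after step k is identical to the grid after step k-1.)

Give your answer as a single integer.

Step 0 (initial): 2 infected
Step 1: +4 new -> 6 infected
Step 2: +5 new -> 11 infected
Step 3: +2 new -> 13 infected
Step 4: +2 new -> 15 infected
Step 5: +3 new -> 18 infected
Step 6: +1 new -> 19 infected
Step 7: +0 new -> 19 infected

Answer: 7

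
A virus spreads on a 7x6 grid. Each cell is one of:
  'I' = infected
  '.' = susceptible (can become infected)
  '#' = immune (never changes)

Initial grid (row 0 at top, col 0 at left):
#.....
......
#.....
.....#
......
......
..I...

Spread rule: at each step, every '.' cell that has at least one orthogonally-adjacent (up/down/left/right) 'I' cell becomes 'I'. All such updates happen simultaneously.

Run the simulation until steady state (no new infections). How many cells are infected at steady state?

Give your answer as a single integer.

Answer: 39

Derivation:
Step 0 (initial): 1 infected
Step 1: +3 new -> 4 infected
Step 2: +5 new -> 9 infected
Step 3: +6 new -> 15 infected
Step 4: +6 new -> 21 infected
Step 5: +6 new -> 27 infected
Step 6: +4 new -> 31 infected
Step 7: +5 new -> 36 infected
Step 8: +2 new -> 38 infected
Step 9: +1 new -> 39 infected
Step 10: +0 new -> 39 infected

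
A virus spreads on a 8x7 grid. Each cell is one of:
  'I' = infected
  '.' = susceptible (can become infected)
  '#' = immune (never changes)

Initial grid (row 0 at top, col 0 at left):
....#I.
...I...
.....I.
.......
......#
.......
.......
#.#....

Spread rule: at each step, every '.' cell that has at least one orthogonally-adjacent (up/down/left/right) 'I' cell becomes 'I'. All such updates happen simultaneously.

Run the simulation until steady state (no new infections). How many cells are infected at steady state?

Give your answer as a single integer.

Answer: 52

Derivation:
Step 0 (initial): 3 infected
Step 1: +9 new -> 12 infected
Step 2: +8 new -> 20 infected
Step 3: +7 new -> 27 infected
Step 4: +8 new -> 35 infected
Step 5: +7 new -> 42 infected
Step 6: +6 new -> 48 infected
Step 7: +2 new -> 50 infected
Step 8: +2 new -> 52 infected
Step 9: +0 new -> 52 infected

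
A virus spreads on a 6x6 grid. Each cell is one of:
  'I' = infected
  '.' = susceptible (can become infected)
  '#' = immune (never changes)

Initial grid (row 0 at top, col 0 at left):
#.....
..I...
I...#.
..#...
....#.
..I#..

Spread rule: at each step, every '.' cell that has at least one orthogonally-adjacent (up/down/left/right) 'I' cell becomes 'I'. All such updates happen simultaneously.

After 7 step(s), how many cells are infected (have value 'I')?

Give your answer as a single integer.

Step 0 (initial): 3 infected
Step 1: +9 new -> 12 infected
Step 2: +9 new -> 21 infected
Step 3: +3 new -> 24 infected
Step 4: +3 new -> 27 infected
Step 5: +1 new -> 28 infected
Step 6: +1 new -> 29 infected
Step 7: +1 new -> 30 infected

Answer: 30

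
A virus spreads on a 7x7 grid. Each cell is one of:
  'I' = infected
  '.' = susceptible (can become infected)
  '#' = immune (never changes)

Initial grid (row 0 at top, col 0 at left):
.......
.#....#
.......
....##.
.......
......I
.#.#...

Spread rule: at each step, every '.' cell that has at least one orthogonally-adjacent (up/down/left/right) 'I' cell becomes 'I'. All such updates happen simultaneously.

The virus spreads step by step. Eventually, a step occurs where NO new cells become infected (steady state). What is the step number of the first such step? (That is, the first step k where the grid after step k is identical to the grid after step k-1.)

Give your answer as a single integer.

Answer: 12

Derivation:
Step 0 (initial): 1 infected
Step 1: +3 new -> 4 infected
Step 2: +4 new -> 8 infected
Step 3: +4 new -> 12 infected
Step 4: +3 new -> 15 infected
Step 5: +6 new -> 21 infected
Step 6: +6 new -> 27 infected
Step 7: +7 new -> 34 infected
Step 8: +4 new -> 38 infected
Step 9: +2 new -> 40 infected
Step 10: +2 new -> 42 infected
Step 11: +1 new -> 43 infected
Step 12: +0 new -> 43 infected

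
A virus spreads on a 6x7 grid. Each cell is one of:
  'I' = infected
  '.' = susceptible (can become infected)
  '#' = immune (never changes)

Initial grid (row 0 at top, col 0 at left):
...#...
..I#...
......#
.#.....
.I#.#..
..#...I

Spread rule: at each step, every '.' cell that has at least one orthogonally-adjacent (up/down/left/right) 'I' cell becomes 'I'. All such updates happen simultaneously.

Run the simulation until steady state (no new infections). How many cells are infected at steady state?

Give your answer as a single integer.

Step 0 (initial): 3 infected
Step 1: +7 new -> 10 infected
Step 2: +10 new -> 20 infected
Step 3: +6 new -> 26 infected
Step 4: +4 new -> 30 infected
Step 5: +2 new -> 32 infected
Step 6: +2 new -> 34 infected
Step 7: +1 new -> 35 infected
Step 8: +0 new -> 35 infected

Answer: 35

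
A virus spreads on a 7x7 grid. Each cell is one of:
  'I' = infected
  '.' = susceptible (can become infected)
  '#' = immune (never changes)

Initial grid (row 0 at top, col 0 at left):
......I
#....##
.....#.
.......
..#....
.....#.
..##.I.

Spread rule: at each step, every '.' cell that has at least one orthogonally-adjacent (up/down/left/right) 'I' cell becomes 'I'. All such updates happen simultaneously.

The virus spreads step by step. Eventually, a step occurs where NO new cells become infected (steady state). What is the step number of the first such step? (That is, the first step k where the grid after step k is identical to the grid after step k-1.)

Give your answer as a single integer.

Answer: 9

Derivation:
Step 0 (initial): 2 infected
Step 1: +3 new -> 5 infected
Step 2: +3 new -> 8 infected
Step 3: +5 new -> 13 infected
Step 4: +8 new -> 21 infected
Step 5: +7 new -> 28 infected
Step 6: +7 new -> 35 infected
Step 7: +4 new -> 39 infected
Step 8: +2 new -> 41 infected
Step 9: +0 new -> 41 infected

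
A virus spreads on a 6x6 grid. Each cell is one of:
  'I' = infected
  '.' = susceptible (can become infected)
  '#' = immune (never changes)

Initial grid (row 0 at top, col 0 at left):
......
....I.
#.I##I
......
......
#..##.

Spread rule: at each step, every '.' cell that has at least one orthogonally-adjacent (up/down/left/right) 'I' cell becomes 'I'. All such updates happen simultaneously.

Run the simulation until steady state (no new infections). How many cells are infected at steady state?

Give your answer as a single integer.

Answer: 30

Derivation:
Step 0 (initial): 3 infected
Step 1: +7 new -> 10 infected
Step 2: +9 new -> 19 infected
Step 3: +8 new -> 27 infected
Step 4: +3 new -> 30 infected
Step 5: +0 new -> 30 infected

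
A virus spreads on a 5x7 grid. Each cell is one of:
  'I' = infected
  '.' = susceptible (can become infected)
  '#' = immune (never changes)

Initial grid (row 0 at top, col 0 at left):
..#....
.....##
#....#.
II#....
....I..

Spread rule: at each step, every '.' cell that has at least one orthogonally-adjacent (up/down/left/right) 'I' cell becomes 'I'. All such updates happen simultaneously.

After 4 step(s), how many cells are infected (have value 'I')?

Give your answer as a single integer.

Answer: 26

Derivation:
Step 0 (initial): 3 infected
Step 1: +6 new -> 9 infected
Step 2: +7 new -> 16 infected
Step 3: +6 new -> 22 infected
Step 4: +4 new -> 26 infected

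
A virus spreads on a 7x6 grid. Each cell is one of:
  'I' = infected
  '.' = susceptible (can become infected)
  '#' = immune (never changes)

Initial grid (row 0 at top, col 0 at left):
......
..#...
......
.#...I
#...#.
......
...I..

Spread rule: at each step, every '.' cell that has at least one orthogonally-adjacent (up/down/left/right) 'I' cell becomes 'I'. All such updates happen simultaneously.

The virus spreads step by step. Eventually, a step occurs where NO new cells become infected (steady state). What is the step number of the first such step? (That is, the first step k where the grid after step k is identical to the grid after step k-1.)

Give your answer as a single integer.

Step 0 (initial): 2 infected
Step 1: +6 new -> 8 infected
Step 2: +9 new -> 17 infected
Step 3: +7 new -> 24 infected
Step 4: +5 new -> 29 infected
Step 5: +2 new -> 31 infected
Step 6: +3 new -> 34 infected
Step 7: +3 new -> 37 infected
Step 8: +1 new -> 38 infected
Step 9: +0 new -> 38 infected

Answer: 9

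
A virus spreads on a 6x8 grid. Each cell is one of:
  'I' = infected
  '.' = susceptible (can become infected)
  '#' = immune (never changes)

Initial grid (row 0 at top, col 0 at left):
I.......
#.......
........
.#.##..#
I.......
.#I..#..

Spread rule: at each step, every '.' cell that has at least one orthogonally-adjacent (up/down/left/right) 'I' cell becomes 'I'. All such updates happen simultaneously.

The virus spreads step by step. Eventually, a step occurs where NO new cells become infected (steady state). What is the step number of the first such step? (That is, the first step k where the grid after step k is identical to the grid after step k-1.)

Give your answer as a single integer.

Answer: 9

Derivation:
Step 0 (initial): 3 infected
Step 1: +6 new -> 9 infected
Step 2: +6 new -> 15 infected
Step 3: +5 new -> 20 infected
Step 4: +4 new -> 24 infected
Step 5: +5 new -> 29 infected
Step 6: +6 new -> 35 infected
Step 7: +4 new -> 39 infected
Step 8: +2 new -> 41 infected
Step 9: +0 new -> 41 infected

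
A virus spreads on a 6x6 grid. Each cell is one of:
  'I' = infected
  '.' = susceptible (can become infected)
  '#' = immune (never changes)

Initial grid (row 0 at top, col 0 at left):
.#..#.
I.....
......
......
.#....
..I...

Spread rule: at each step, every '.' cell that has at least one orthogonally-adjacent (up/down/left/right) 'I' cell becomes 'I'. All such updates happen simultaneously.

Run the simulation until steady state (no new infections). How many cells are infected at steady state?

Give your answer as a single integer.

Answer: 33

Derivation:
Step 0 (initial): 2 infected
Step 1: +6 new -> 8 infected
Step 2: +7 new -> 15 infected
Step 3: +8 new -> 23 infected
Step 4: +5 new -> 28 infected
Step 5: +3 new -> 31 infected
Step 6: +2 new -> 33 infected
Step 7: +0 new -> 33 infected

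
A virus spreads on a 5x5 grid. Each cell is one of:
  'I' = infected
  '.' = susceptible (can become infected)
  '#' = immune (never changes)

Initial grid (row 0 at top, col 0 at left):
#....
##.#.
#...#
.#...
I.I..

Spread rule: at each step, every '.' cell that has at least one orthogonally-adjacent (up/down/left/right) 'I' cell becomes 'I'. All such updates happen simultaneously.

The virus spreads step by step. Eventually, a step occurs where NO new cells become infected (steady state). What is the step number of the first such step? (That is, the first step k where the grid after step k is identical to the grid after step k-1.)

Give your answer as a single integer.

Step 0 (initial): 2 infected
Step 1: +4 new -> 6 infected
Step 2: +3 new -> 9 infected
Step 3: +4 new -> 13 infected
Step 4: +1 new -> 14 infected
Step 5: +2 new -> 16 infected
Step 6: +1 new -> 17 infected
Step 7: +1 new -> 18 infected
Step 8: +0 new -> 18 infected

Answer: 8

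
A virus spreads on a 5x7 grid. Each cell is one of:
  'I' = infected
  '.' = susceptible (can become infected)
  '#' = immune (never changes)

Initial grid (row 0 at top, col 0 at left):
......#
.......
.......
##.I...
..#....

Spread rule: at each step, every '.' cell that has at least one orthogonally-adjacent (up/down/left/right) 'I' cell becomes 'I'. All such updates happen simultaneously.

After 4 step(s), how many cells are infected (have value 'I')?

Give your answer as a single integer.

Answer: 24

Derivation:
Step 0 (initial): 1 infected
Step 1: +4 new -> 5 infected
Step 2: +5 new -> 10 infected
Step 3: +7 new -> 17 infected
Step 4: +7 new -> 24 infected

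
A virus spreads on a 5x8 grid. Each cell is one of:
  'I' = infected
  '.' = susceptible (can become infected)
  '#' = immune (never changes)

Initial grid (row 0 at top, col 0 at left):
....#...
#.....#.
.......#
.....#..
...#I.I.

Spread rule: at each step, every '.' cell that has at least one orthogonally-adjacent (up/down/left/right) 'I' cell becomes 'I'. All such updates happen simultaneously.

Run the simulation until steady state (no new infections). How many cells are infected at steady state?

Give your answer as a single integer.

Step 0 (initial): 2 infected
Step 1: +4 new -> 6 infected
Step 2: +4 new -> 10 infected
Step 3: +4 new -> 14 infected
Step 4: +5 new -> 19 infected
Step 5: +6 new -> 25 infected
Step 6: +5 new -> 30 infected
Step 7: +2 new -> 32 infected
Step 8: +2 new -> 34 infected
Step 9: +0 new -> 34 infected

Answer: 34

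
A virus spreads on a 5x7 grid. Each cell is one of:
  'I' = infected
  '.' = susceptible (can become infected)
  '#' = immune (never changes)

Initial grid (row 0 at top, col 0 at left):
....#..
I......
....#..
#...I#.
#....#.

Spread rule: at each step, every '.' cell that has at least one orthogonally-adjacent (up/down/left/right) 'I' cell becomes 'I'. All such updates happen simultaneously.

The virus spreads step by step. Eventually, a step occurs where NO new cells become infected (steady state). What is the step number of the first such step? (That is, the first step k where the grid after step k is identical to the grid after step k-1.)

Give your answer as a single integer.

Answer: 10

Derivation:
Step 0 (initial): 2 infected
Step 1: +5 new -> 7 infected
Step 2: +6 new -> 13 infected
Step 3: +5 new -> 18 infected
Step 4: +3 new -> 21 infected
Step 5: +1 new -> 22 infected
Step 6: +3 new -> 25 infected
Step 7: +2 new -> 27 infected
Step 8: +1 new -> 28 infected
Step 9: +1 new -> 29 infected
Step 10: +0 new -> 29 infected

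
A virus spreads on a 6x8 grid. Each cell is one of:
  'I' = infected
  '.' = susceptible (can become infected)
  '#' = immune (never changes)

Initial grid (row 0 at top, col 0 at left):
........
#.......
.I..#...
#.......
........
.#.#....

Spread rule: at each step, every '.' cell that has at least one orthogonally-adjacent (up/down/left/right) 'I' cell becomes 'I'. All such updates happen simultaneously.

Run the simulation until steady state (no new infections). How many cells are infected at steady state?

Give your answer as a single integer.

Step 0 (initial): 1 infected
Step 1: +4 new -> 5 infected
Step 2: +5 new -> 10 infected
Step 3: +6 new -> 16 infected
Step 4: +6 new -> 22 infected
Step 5: +4 new -> 26 infected
Step 6: +6 new -> 32 infected
Step 7: +6 new -> 38 infected
Step 8: +4 new -> 42 infected
Step 9: +1 new -> 43 infected
Step 10: +0 new -> 43 infected

Answer: 43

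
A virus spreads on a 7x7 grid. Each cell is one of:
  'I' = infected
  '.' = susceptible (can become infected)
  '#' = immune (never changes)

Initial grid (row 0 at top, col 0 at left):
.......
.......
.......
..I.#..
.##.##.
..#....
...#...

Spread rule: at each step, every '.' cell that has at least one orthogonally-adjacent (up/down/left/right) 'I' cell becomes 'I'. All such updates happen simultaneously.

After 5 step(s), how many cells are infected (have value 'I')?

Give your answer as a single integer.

Step 0 (initial): 1 infected
Step 1: +3 new -> 4 infected
Step 2: +5 new -> 9 infected
Step 3: +7 new -> 16 infected
Step 4: +7 new -> 23 infected
Step 5: +9 new -> 32 infected

Answer: 32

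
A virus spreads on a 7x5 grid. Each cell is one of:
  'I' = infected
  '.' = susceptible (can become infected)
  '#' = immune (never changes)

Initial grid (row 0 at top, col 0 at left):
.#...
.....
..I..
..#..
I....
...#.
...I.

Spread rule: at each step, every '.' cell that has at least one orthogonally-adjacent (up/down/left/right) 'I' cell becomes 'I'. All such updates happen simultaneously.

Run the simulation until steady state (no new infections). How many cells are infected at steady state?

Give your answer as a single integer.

Step 0 (initial): 3 infected
Step 1: +8 new -> 11 infected
Step 2: +13 new -> 24 infected
Step 3: +6 new -> 30 infected
Step 4: +2 new -> 32 infected
Step 5: +0 new -> 32 infected

Answer: 32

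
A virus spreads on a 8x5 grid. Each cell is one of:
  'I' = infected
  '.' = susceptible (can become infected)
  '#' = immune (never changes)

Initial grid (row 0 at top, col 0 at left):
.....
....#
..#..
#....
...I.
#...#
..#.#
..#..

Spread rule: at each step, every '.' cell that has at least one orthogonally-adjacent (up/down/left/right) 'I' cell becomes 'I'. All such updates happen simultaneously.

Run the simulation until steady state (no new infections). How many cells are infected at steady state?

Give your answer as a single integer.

Answer: 32

Derivation:
Step 0 (initial): 1 infected
Step 1: +4 new -> 5 infected
Step 2: +6 new -> 11 infected
Step 3: +6 new -> 17 infected
Step 4: +5 new -> 22 infected
Step 5: +6 new -> 28 infected
Step 6: +3 new -> 31 infected
Step 7: +1 new -> 32 infected
Step 8: +0 new -> 32 infected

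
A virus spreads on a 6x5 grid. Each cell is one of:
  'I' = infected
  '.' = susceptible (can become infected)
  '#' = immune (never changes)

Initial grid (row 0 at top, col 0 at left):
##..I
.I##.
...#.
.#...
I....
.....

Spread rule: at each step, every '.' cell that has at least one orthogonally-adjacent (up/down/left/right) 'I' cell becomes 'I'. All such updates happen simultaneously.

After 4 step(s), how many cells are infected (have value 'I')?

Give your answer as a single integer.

Answer: 23

Derivation:
Step 0 (initial): 3 infected
Step 1: +7 new -> 10 infected
Step 2: +6 new -> 16 infected
Step 3: +4 new -> 20 infected
Step 4: +3 new -> 23 infected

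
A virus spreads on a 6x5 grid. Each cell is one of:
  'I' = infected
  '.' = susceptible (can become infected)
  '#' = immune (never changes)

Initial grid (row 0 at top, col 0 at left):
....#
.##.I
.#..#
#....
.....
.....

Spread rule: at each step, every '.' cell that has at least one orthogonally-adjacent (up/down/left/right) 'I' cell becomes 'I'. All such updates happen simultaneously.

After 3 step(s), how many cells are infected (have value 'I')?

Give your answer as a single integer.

Answer: 7

Derivation:
Step 0 (initial): 1 infected
Step 1: +1 new -> 2 infected
Step 2: +2 new -> 4 infected
Step 3: +3 new -> 7 infected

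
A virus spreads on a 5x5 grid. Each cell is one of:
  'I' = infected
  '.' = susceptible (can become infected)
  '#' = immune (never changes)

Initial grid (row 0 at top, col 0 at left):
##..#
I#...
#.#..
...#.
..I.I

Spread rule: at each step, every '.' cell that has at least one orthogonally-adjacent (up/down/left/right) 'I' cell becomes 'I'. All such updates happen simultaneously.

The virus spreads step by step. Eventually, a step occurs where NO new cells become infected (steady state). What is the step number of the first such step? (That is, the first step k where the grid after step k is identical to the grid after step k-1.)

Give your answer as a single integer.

Step 0 (initial): 3 infected
Step 1: +4 new -> 7 infected
Step 2: +3 new -> 10 infected
Step 3: +4 new -> 14 infected
Step 4: +1 new -> 15 infected
Step 5: +2 new -> 17 infected
Step 6: +1 new -> 18 infected
Step 7: +0 new -> 18 infected

Answer: 7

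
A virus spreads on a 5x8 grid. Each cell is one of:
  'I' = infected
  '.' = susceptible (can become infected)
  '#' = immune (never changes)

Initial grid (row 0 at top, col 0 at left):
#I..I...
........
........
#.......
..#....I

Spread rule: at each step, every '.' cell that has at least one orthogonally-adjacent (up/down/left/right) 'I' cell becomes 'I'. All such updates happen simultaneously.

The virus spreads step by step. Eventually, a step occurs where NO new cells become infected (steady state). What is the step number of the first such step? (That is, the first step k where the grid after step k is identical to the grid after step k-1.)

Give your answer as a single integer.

Answer: 6

Derivation:
Step 0 (initial): 3 infected
Step 1: +7 new -> 10 infected
Step 2: +10 new -> 20 infected
Step 3: +12 new -> 32 infected
Step 4: +4 new -> 36 infected
Step 5: +1 new -> 37 infected
Step 6: +0 new -> 37 infected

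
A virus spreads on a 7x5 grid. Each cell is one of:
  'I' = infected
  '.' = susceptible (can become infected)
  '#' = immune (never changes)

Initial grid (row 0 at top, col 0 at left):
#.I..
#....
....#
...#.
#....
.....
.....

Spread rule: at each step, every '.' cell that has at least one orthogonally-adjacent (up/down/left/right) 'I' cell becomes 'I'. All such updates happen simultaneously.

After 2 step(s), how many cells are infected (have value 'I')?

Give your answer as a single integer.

Step 0 (initial): 1 infected
Step 1: +3 new -> 4 infected
Step 2: +4 new -> 8 infected

Answer: 8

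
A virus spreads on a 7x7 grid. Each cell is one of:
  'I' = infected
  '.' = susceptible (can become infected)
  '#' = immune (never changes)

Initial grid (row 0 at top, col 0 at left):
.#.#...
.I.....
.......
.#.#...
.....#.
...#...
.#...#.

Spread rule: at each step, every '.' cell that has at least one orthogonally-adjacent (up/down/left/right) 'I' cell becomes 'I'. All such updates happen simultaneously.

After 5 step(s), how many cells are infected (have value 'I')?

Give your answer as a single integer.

Step 0 (initial): 1 infected
Step 1: +3 new -> 4 infected
Step 2: +5 new -> 9 infected
Step 3: +4 new -> 13 infected
Step 4: +5 new -> 18 infected
Step 5: +8 new -> 26 infected

Answer: 26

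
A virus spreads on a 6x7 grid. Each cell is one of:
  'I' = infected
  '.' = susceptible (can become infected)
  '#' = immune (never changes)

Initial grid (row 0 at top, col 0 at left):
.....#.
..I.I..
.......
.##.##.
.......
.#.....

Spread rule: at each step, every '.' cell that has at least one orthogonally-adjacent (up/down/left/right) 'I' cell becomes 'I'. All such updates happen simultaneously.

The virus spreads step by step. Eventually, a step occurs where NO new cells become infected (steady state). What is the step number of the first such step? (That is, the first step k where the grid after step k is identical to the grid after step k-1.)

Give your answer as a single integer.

Answer: 8

Derivation:
Step 0 (initial): 2 infected
Step 1: +7 new -> 9 infected
Step 2: +7 new -> 16 infected
Step 3: +5 new -> 21 infected
Step 4: +3 new -> 24 infected
Step 5: +5 new -> 29 infected
Step 6: +6 new -> 35 infected
Step 7: +1 new -> 36 infected
Step 8: +0 new -> 36 infected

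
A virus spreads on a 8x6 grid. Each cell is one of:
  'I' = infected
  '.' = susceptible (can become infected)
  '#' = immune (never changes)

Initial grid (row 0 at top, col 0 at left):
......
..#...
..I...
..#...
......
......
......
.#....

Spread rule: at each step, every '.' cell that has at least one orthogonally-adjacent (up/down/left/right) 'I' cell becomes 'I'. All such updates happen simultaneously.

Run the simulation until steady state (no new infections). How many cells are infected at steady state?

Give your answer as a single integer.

Answer: 45

Derivation:
Step 0 (initial): 1 infected
Step 1: +2 new -> 3 infected
Step 2: +6 new -> 9 infected
Step 3: +9 new -> 18 infected
Step 4: +10 new -> 28 infected
Step 5: +7 new -> 35 infected
Step 6: +5 new -> 40 infected
Step 7: +4 new -> 44 infected
Step 8: +1 new -> 45 infected
Step 9: +0 new -> 45 infected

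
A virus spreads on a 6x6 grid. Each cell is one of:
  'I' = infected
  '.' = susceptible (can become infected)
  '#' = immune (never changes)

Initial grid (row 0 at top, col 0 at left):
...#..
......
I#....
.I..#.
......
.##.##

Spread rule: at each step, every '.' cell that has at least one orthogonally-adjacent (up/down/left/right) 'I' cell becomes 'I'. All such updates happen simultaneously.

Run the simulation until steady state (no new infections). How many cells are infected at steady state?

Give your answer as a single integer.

Answer: 29

Derivation:
Step 0 (initial): 2 infected
Step 1: +4 new -> 6 infected
Step 2: +6 new -> 12 infected
Step 3: +5 new -> 17 infected
Step 4: +5 new -> 22 infected
Step 5: +3 new -> 25 infected
Step 6: +3 new -> 28 infected
Step 7: +1 new -> 29 infected
Step 8: +0 new -> 29 infected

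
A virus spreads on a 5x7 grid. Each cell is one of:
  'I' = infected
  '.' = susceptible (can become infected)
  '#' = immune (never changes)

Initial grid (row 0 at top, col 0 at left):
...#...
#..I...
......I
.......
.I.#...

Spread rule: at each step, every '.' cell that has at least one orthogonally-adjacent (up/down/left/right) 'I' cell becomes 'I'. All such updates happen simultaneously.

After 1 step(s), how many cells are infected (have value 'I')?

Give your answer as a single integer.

Answer: 12

Derivation:
Step 0 (initial): 3 infected
Step 1: +9 new -> 12 infected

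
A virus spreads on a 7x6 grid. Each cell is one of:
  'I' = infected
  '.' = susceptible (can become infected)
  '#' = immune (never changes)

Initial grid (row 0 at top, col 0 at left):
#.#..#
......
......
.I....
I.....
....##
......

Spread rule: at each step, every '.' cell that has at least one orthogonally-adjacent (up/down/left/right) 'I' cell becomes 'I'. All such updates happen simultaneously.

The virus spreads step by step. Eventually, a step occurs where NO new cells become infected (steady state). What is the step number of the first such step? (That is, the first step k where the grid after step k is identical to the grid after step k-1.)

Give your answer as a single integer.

Answer: 8

Derivation:
Step 0 (initial): 2 infected
Step 1: +5 new -> 7 infected
Step 2: +7 new -> 14 infected
Step 3: +8 new -> 22 infected
Step 4: +6 new -> 28 infected
Step 5: +5 new -> 33 infected
Step 6: +3 new -> 36 infected
Step 7: +1 new -> 37 infected
Step 8: +0 new -> 37 infected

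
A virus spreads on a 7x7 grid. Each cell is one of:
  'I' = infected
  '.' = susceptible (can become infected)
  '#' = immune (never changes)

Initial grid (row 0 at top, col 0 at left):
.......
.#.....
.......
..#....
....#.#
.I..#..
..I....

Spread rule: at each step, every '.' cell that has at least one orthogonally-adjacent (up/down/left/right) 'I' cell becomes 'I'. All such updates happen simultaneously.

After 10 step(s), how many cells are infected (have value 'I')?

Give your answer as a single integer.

Step 0 (initial): 2 infected
Step 1: +5 new -> 7 infected
Step 2: +6 new -> 13 infected
Step 3: +4 new -> 17 infected
Step 4: +5 new -> 22 infected
Step 5: +6 new -> 28 infected
Step 6: +5 new -> 33 infected
Step 7: +5 new -> 38 infected
Step 8: +3 new -> 41 infected
Step 9: +2 new -> 43 infected
Step 10: +1 new -> 44 infected

Answer: 44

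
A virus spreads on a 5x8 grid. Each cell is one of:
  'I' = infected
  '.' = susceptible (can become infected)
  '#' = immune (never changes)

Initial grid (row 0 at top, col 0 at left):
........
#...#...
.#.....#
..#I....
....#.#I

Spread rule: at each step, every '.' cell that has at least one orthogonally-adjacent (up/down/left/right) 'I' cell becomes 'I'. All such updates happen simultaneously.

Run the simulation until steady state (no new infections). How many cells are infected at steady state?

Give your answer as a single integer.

Step 0 (initial): 2 infected
Step 1: +4 new -> 6 infected
Step 2: +6 new -> 12 infected
Step 3: +6 new -> 18 infected
Step 4: +7 new -> 25 infected
Step 5: +5 new -> 30 infected
Step 6: +3 new -> 33 infected
Step 7: +0 new -> 33 infected

Answer: 33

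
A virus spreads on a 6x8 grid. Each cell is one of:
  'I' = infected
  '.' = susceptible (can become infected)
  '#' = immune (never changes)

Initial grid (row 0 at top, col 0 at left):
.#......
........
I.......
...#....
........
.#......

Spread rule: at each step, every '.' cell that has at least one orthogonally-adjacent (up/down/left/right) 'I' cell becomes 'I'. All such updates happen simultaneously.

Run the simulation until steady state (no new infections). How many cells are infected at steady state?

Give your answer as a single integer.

Answer: 45

Derivation:
Step 0 (initial): 1 infected
Step 1: +3 new -> 4 infected
Step 2: +5 new -> 9 infected
Step 3: +5 new -> 14 infected
Step 4: +4 new -> 18 infected
Step 5: +6 new -> 24 infected
Step 6: +6 new -> 30 infected
Step 7: +6 new -> 36 infected
Step 8: +5 new -> 41 infected
Step 9: +3 new -> 44 infected
Step 10: +1 new -> 45 infected
Step 11: +0 new -> 45 infected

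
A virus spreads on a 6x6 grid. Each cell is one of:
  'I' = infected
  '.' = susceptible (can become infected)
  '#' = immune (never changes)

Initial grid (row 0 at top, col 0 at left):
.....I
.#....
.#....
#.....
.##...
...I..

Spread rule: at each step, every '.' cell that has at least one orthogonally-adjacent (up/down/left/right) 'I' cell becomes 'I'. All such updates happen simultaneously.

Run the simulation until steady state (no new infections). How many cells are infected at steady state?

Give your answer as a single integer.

Answer: 31

Derivation:
Step 0 (initial): 2 infected
Step 1: +5 new -> 7 infected
Step 2: +7 new -> 14 infected
Step 3: +9 new -> 23 infected
Step 4: +5 new -> 28 infected
Step 5: +1 new -> 29 infected
Step 6: +1 new -> 30 infected
Step 7: +1 new -> 31 infected
Step 8: +0 new -> 31 infected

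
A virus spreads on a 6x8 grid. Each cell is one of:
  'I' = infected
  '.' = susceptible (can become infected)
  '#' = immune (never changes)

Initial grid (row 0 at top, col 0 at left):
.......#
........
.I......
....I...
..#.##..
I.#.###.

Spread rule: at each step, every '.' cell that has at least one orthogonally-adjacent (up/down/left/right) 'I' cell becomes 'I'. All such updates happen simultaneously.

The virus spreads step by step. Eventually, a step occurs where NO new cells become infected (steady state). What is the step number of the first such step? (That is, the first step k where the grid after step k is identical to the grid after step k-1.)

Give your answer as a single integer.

Answer: 6

Derivation:
Step 0 (initial): 3 infected
Step 1: +9 new -> 12 infected
Step 2: +11 new -> 23 infected
Step 3: +9 new -> 32 infected
Step 4: +5 new -> 37 infected
Step 5: +3 new -> 40 infected
Step 6: +0 new -> 40 infected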